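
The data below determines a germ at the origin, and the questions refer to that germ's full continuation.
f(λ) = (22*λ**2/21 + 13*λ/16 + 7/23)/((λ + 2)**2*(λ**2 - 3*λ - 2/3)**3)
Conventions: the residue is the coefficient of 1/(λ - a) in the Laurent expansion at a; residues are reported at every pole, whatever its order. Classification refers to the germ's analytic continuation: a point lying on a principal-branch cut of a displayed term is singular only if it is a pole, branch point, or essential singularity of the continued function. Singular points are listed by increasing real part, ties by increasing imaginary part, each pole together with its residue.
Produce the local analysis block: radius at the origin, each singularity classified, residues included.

Radius of convergence at 0: -3/2 + (1/6)*sqrt(105).
At -2: a pole of order 2; residue 428319/113096704.
At 3/2 - (1/6)*sqrt(105): a pole of order 3; residue -428319/226193408 - (120765609/197919232000)*sqrt(105).
At 3/2 + (1/6)*sqrt(105): a pole of order 3; residue -428319/226193408 + (120765609/197919232000)*sqrt(105).

Denominator factor (λ**2 - 3*λ - 2/3)^3: discriminant 35/3, real irrational roots 3/2 + (1/6)*sqrt(105) and 3/2 - (1/6)*sqrt(105); poles of order 3, moduli 3/2 + (1/6)*sqrt(105) and -3/2 + (1/6)*sqrt(105).
Denominator factor (λ + 2)^2: pole of order 2 at -2, modulus 2.
The radius of convergence is the smallest modulus among the singular points: -3/2 + (1/6)*sqrt(105).
At the order-2 pole -2 set g(λ) = (λ - (-2))^2*f(λ) = (22*λ**2/21 + 13*λ/16 + 7/23)/(λ**2 - 3*λ - 2/3)**3.
Order-2 pole: residue = g'(a); g'(-2) = 428319/113096704, so the residue is 428319/113096704.
The factor λ**2 - 3*λ - 2/3 splits as (λ - a)(λ - a') with a = 3/2 - (1/6)*sqrt(105), a' = 3/2 + (1/6)*sqrt(105). At the order-3 pole a set g(λ) = (λ - a)^3*f(λ) = [(22*λ**2/21 + 13*λ/16 + 7/23)/(λ + 2)**2] / (λ - a')^3.
Order-3 pole: residue = g''(a)/2; g''(3/2 - (1/6)*sqrt(105)) = -428319/113096704 - (120765609/98959616000)*sqrt(105), so the residue is -428319/226193408 - (120765609/197919232000)*sqrt(105).
The factor λ**2 - 3*λ - 2/3 splits as (λ - a)(λ - a') with a = 3/2 + (1/6)*sqrt(105), a' = 3/2 - (1/6)*sqrt(105). At the order-3 pole a set g(λ) = (λ - a)^3*f(λ) = [(22*λ**2/21 + 13*λ/16 + 7/23)/(λ + 2)**2] / (λ - a')^3.
Order-3 pole: residue = g''(a)/2; g''(3/2 + (1/6)*sqrt(105)) = -428319/113096704 + (120765609/98959616000)*sqrt(105), so the residue is -428319/226193408 + (120765609/197919232000)*sqrt(105).
List the singular points by increasing real part (a conjugate pair: the negative imaginary part first).


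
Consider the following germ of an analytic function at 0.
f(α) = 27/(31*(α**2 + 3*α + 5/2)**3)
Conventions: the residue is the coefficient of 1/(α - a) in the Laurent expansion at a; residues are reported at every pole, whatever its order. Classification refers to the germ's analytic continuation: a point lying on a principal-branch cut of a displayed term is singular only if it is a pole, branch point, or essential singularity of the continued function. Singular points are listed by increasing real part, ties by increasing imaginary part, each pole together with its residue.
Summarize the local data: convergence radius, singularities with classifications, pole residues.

Denominator factor (α**2 + 3*α + 5/2)^3: discriminant -1, complex-conjugate roots (-3/2) + (1/2)*i and (-3/2) - (1/2)*i; poles of order 3, moduli (1/2)*sqrt(10) and (1/2)*sqrt(10).
The radius of convergence is the smallest modulus among the singular points: (1/2)*sqrt(10).
The factor α**2 + 3*α + 5/2 splits as (α - a)(α - a') with a = (-3/2) - (1/2)*i, a' = (-3/2) + (1/2)*i. At the order-3 pole a set g(α) = (α - a)^3*f(α) = [27/31] / (α - a')^3.
Order-3 pole: residue = g''(a)/2; g''((-3/2) - (1/2)*i) = (324/31)*i, so the residue is (162/31)*i.
The factor α**2 + 3*α + 5/2 splits as (α - a)(α - a') with a = (-3/2) + (1/2)*i, a' = (-3/2) - (1/2)*i. At the order-3 pole a set g(α) = (α - a)^3*f(α) = [27/31] / (α - a')^3.
Order-3 pole: residue = g''(a)/2; g''((-3/2) + (1/2)*i) = -(324/31)*i, so the residue is -(162/31)*i.
List the singular points by increasing real part (a conjugate pair: the negative imaginary part first).

Radius of convergence at 0: (1/2)*sqrt(10).
At (-3/2) - (1/2)*i: a pole of order 3; residue (162/31)*i.
At (-3/2) + (1/2)*i: a pole of order 3; residue -(162/31)*i.


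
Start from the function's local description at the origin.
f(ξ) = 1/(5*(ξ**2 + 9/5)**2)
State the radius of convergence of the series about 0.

The radius of convergence is (3/5)*sqrt(5).

Denominator factor (ξ**2 + 9/5)^2: discriminant -36/5, complex-conjugate roots ((3/5)*sqrt(5))*i and -((3/5)*sqrt(5))*i; poles of order 2, moduli (3/5)*sqrt(5) and (3/5)*sqrt(5).
The radius of convergence is the smallest modulus among the singular points: (3/5)*sqrt(5).


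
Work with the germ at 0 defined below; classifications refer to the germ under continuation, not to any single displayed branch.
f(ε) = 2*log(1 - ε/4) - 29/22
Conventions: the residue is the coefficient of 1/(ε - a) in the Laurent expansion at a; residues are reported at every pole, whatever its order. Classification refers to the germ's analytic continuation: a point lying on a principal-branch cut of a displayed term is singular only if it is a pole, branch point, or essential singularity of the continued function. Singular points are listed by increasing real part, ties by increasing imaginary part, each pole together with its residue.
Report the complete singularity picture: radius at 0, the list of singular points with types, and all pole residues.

Radius of convergence at 0: 4.
At 4: a logarithmic branch point.

Branch term (2)*log(1 - ε/(4)): its argument vanishes at ε = 4, a logarithmic branch point, modulus 4.
The radius of convergence is the smallest modulus among the singular points: 4.


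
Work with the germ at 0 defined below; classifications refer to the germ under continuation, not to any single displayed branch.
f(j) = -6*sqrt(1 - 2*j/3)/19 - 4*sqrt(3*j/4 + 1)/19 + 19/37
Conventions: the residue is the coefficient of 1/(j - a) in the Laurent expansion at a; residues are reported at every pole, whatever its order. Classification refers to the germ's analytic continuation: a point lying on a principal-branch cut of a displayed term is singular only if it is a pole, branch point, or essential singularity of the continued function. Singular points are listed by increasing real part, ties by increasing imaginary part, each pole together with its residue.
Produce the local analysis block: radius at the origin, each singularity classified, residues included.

Radius of convergence at 0: 4/3.
At -4/3: an algebraic (square-root) branch point.
At 3/2: an algebraic (square-root) branch point.

Branch term (-6/19)*sqrt(1 - j/(3/2)): its argument vanishes at j = 3/2, a square-root branch point, modulus 3/2.
Branch term (-4/19)*sqrt(1 - j/(-4/3)): its argument vanishes at j = -4/3, a square-root branch point, modulus 4/3.
The radius of convergence is the smallest modulus among the singular points: 4/3.
List the singular points by increasing real part (a conjugate pair: the negative imaginary part first).


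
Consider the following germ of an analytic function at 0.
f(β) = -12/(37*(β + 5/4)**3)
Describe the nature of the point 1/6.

The point is a regular point.

Denominator factors: β + 5/4 = 17/12 at β = 1/6 — none vanishes.
So the germ continues analytically to 1/6.


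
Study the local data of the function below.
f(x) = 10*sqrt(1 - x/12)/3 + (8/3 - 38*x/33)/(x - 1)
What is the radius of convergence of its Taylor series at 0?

The radius of convergence is 1.

Denominator factor (x - 1): pole of order 1 at 1, modulus 1.
Branch term (10/3)*sqrt(1 - x/(12)): its argument vanishes at x = 12, a square-root branch point, modulus 12.
The radius of convergence is the smallest modulus among the singular points: 1.


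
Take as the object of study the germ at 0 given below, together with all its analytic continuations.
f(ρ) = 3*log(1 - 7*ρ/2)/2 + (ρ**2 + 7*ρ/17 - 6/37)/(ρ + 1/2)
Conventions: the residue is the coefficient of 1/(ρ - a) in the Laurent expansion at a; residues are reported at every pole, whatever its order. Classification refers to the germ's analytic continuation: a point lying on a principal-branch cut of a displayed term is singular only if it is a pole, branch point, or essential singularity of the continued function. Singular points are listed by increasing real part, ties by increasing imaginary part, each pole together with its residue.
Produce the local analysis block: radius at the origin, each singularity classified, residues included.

Denominator factor (ρ + 1/2): pole of order 1 at -1/2, modulus 1/2.
Branch term (3/2)*log(1 - ρ/(2/7)): its argument vanishes at ρ = 2/7, a logarithmic branch point, modulus 2/7.
The radius of convergence is the smallest modulus among the singular points: 2/7.
The branch term is analytic at -1/2 and contributes nothing to the residue; only the rational part matters.
At the order-1 pole -1/2 set g(ρ) = (ρ - (-1/2))*(rational part) = ρ**2 + 7*ρ/17 - 6/37.
Simple pole: residue = g(a) at a = -1/2, which is -297/2516.
List the singular points by increasing real part (a conjugate pair: the negative imaginary part first).

Radius of convergence at 0: 2/7.
At -1/2: a pole of order 1; residue -297/2516.
At 2/7: a logarithmic branch point.


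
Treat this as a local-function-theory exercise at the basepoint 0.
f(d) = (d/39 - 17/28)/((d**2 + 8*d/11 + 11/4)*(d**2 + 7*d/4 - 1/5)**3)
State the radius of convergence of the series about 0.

Denominator factor (d**2 + 8*d/11 + 11/4): discriminant -1267/121, complex-conjugate roots (-4/11) + ((1/22)*sqrt(1267))*i and (-4/11) - ((1/22)*sqrt(1267))*i; poles of order 1, moduli (1/2)*sqrt(11) and (1/2)*sqrt(11).
Denominator factor (d**2 + 7*d/4 - 1/5)^3: discriminant 309/80, real irrational roots -7/8 + (1/40)*sqrt(1545) and -7/8 - (1/40)*sqrt(1545); poles of order 3, moduli -7/8 + (1/40)*sqrt(1545) and 7/8 + (1/40)*sqrt(1545).
The radius of convergence is the smallest modulus among the singular points: -7/8 + (1/40)*sqrt(1545).

The radius of convergence is -7/8 + (1/40)*sqrt(1545).


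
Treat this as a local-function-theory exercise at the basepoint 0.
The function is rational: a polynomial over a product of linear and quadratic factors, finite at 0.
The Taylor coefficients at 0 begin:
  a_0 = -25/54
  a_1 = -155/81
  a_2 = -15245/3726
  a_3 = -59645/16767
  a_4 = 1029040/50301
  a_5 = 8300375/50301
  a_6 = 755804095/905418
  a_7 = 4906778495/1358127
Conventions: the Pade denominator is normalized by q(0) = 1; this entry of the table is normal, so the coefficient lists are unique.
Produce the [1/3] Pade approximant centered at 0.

The Pade approximant has numerator coefficients [-25/54, -367930505/168437556]; denominator coefficients [1, 1824469/3119214, -52661636/4678821, 21739299745/645677298].

Taylor coefficients needed (read off): a_0 = -25/54, a_1 = -155/81, a_2 = -15245/3726, a_3 = -59645/16767, a_4 = 1029040/50301.
Write the denominator as Q(μ) = 1 + q1*μ + q2*μ^2 + q3*μ^3. Requiring Q*f - P = O(μ^5) with deg P <= 1 kills the coefficients of μ^2..μ^4 in Q*f:
  μ^2: a_2 + q1*a_1 + q2*a_0 = 0, i.e. -15245/3726 + (-155/81)*q1 + (-25/54)*q2 = 0.
  μ^3: a_3 + q1*a_2 + q2*a_1 + q3*a_0 = 0, i.e. -59645/16767 + (-15245/3726)*q1 + (-155/81)*q2 + (-25/54)*q3 = 0.
  μ^4: a_4 + q1*a_3 + q2*a_2 + q3*a_1 = 0, i.e. 1029040/50301 + (-59645/16767)*q1 + (-15245/3726)*q2 + (-155/81)*q3 = 0.
Solving this linear system: q1 = 1824469/3119214, q2 = -52661636/4678821, q3 = 21739299745/645677298.
The numerator is Q*f truncated at degree 1: P0 = a_0 = -25/54; P1 = a_1 + q1*a_0 = -367930505/168437556.


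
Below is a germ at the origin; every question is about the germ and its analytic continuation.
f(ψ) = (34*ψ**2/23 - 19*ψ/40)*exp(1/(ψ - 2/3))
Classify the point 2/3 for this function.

The exponent 1/(ψ - (2/3)) has a pole at 2/3, so exp(1/(ψ - (2/3))) takes every nonzero value near it: an essential singularity (not a pole of any order).

The point is an essential singularity.


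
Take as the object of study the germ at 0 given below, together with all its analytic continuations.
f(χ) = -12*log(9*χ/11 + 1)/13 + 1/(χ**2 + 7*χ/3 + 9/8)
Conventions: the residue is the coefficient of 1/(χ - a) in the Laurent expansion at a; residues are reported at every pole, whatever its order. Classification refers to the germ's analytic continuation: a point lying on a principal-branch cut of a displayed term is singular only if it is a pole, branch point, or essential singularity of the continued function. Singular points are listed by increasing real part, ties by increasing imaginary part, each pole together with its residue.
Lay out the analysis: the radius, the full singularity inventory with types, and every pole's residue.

Radius of convergence at 0: 7/6 - (1/12)*sqrt(34).
At -7/6 - (1/12)*sqrt(34): a pole of order 1; residue -(3/17)*sqrt(34).
At -11/9: a logarithmic branch point.
At -7/6 + (1/12)*sqrt(34): a pole of order 1; residue (3/17)*sqrt(34).

Denominator factor (χ**2 + 7*χ/3 + 9/8): discriminant 17/18, real irrational roots -7/6 + (1/12)*sqrt(34) and -7/6 - (1/12)*sqrt(34); poles of order 1, moduli 7/6 - (1/12)*sqrt(34) and 7/6 + (1/12)*sqrt(34).
Branch term (-12/13)*log(1 - χ/(-11/9)): its argument vanishes at χ = -11/9, a logarithmic branch point, modulus 11/9.
The radius of convergence is the smallest modulus among the singular points: 7/6 - (1/12)*sqrt(34).
The branch term is analytic at -7/6 - (1/12)*sqrt(34) and contributes nothing to the residue; only the rational part matters.
The factor χ**2 + 7*χ/3 + 9/8 splits as (χ - a)(χ - a') with a = -7/6 - (1/12)*sqrt(34), a' = -7/6 + (1/12)*sqrt(34). At the order-1 pole a set g(χ) = (χ - a)*(rational part) = [1] / (χ - a').
Simple pole: residue = g(a) at a = -7/6 - (1/12)*sqrt(34), which is -(3/17)*sqrt(34).
The branch term is analytic at -7/6 + (1/12)*sqrt(34) and contributes nothing to the residue; only the rational part matters.
The factor χ**2 + 7*χ/3 + 9/8 splits as (χ - a)(χ - a') with a = -7/6 + (1/12)*sqrt(34), a' = -7/6 - (1/12)*sqrt(34). At the order-1 pole a set g(χ) = (χ - a)*(rational part) = [1] / (χ - a').
Simple pole: residue = g(a) at a = -7/6 + (1/12)*sqrt(34), which is (3/17)*sqrt(34).
List the singular points by increasing real part (a conjugate pair: the negative imaginary part first).


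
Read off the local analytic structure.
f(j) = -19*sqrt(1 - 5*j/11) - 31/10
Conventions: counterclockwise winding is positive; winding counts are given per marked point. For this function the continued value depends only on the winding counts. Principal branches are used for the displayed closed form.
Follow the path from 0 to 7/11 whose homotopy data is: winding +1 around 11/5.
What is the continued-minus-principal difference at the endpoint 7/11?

The rational part is single-valued and drops out of the difference; each branch term changes only by its own monodromy.
(-19)*sqrt(1 - j/(11/5)): winding +1 is odd, the square root flips sign, contributing -2*(-19)*sqrt(1 - (7/11)/(11/5)) = -2*(-19)*sqrt(86/121) = (38/11)*sqrt(86).
Summing the contributions at j = 7/11 gives (38/11)*sqrt(86).

Continued minus principal equals (38/11)*sqrt(86).


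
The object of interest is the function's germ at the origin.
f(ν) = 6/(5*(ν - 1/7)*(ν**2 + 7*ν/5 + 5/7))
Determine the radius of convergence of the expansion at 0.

The radius of convergence is 1/7.

Denominator factor (ν**2 + 7*ν/5 + 5/7): discriminant -157/175, complex-conjugate roots (-7/10) + ((1/70)*sqrt(1099))*i and (-7/10) - ((1/70)*sqrt(1099))*i; poles of order 1, moduli (1/7)*sqrt(35) and (1/7)*sqrt(35).
Denominator factor (ν - 1/7): pole of order 1 at 1/7, modulus 1/7.
The radius of convergence is the smallest modulus among the singular points: 1/7.


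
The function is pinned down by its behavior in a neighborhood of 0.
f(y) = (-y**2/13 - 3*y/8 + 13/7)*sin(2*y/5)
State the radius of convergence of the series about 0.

The radius of convergence is infinite.

The factor sin(2*y/5) is entire and contributes no finite singular point.
The polynomial part has no poles.
No finite singular points: the Taylor series at 0 converges everywhere.


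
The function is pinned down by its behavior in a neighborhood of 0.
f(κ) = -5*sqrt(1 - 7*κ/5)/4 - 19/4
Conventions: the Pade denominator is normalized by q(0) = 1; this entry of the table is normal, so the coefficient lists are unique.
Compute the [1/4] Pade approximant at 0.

The Pade approximant has numerator coefficients [-6, 450289/75800]; denominator coefficients [1, -31997/37900, -10927/151600, -27097/1516000, -314531/60640000].

Taylor coefficients needed (expand at 0): a_0 = -6, a_1 = 7/8, a_2 = 49/160, a_3 = 343/1600, a_4 = 2401/12800, a_5 = 117649/640000.
Write the denominator as Q(κ) = 1 + q1*κ + q2*κ^2 + q3*κ^3 + q4*κ^4. Requiring Q*f - P = O(κ^6) with deg P <= 1 kills the coefficients of κ^2..κ^5 in Q*f:
  κ^2: a_2 + q1*a_1 + q2*a_0 = 0, i.e. 49/160 + (7/8)*q1 + (-6)*q2 = 0.
  κ^3: a_3 + q1*a_2 + q2*a_1 + q3*a_0 = 0, i.e. 343/1600 + (49/160)*q1 + (7/8)*q2 + (-6)*q3 = 0.
  κ^4: a_4 + q1*a_3 + q2*a_2 + q3*a_1 + q4*a_0 = 0, i.e. 2401/12800 + (343/1600)*q1 + (49/160)*q2 + (7/8)*q3 + (-6)*q4 = 0.
  κ^5: a_5 + q1*a_4 + q2*a_3 + q3*a_2 + q4*a_1 = 0, i.e. 117649/640000 + (2401/12800)*q1 + (343/1600)*q2 + (49/160)*q3 + (7/8)*q4 = 0.
Solving this linear system: q1 = -31997/37900, q2 = -10927/151600, q3 = -27097/1516000, q4 = -314531/60640000.
The numerator is Q*f truncated at degree 1: P0 = a_0 = -6; P1 = a_1 + q1*a_0 = 450289/75800.


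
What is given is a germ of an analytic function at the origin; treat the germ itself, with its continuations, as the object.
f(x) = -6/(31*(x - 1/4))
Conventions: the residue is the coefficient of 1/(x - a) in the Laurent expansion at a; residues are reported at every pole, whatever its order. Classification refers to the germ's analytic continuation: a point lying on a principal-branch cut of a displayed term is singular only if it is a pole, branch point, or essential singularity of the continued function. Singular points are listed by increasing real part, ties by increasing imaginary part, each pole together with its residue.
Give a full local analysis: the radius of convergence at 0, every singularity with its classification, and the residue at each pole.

Denominator factor (x - 1/4): pole of order 1 at 1/4, modulus 1/4.
The radius of convergence is the smallest modulus among the singular points: 1/4.
At the order-1 pole 1/4 set g(x) = (x - (1/4))*f(x) = -6/31.
Simple pole: residue = g(a) at a = 1/4, which is -6/31.

Radius of convergence at 0: 1/4.
At 1/4: a pole of order 1; residue -6/31.


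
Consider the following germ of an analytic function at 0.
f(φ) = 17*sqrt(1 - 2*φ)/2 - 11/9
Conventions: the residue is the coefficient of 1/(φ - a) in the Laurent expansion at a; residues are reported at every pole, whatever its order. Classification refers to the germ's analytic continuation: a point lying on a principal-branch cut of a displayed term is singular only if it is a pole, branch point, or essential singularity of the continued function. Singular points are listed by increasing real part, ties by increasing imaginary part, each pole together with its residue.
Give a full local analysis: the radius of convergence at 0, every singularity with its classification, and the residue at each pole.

Branch term (17/2)*sqrt(1 - φ/(1/2)): its argument vanishes at φ = 1/2, a square-root branch point, modulus 1/2.
The radius of convergence is the smallest modulus among the singular points: 1/2.

Radius of convergence at 0: 1/2.
At 1/2: an algebraic (square-root) branch point.


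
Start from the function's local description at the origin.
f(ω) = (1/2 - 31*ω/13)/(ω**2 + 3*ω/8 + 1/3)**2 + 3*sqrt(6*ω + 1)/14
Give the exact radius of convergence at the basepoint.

The radius of convergence is 1/6.

Denominator factor (ω**2 + 3*ω/8 + 1/3)^2: discriminant -229/192, complex-conjugate roots (-3/16) + ((1/48)*sqrt(687))*i and (-3/16) - ((1/48)*sqrt(687))*i; poles of order 2, moduli (1/3)*sqrt(3) and (1/3)*sqrt(3).
Branch term (3/14)*sqrt(1 - ω/(-1/6)): its argument vanishes at ω = -1/6, a square-root branch point, modulus 1/6.
The radius of convergence is the smallest modulus among the singular points: 1/6.


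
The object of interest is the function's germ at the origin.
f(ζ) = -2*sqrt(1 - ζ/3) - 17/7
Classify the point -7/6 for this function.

There is no denominator, hence no pole anywhere.
Branch term sqrt(1 - ζ/(3)): argument at -7/6 is 25/18, nonzero, so -7/6 is not its branch point (a point on a principal cut is still regular for the continued germ).
So the germ continues analytically to -7/6.

The point is a regular point.


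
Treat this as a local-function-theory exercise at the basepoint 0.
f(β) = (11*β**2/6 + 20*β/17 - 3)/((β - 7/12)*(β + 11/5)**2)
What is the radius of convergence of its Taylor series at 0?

Denominator factor (β + 11/5)^2: pole of order 2 at -11/5, modulus 11/5.
Denominator factor (β - 7/12): pole of order 1 at 7/12, modulus 7/12.
The radius of convergence is the smallest modulus among the singular points: 7/12.

The radius of convergence is 7/12.


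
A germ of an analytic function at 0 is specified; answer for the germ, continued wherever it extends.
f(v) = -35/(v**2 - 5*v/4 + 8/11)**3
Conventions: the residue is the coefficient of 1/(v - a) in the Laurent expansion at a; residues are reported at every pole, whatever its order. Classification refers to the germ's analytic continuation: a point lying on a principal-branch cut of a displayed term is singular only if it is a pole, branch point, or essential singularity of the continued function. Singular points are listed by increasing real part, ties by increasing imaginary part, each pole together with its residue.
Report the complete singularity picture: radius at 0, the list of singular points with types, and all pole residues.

Denominator factor (v**2 - 5*v/4 + 8/11)^3: discriminant -237/176, complex-conjugate roots (5/8) + ((1/88)*sqrt(2607))*i and (5/8) - ((1/88)*sqrt(2607))*i; poles of order 3, moduli (2/11)*sqrt(22) and (2/11)*sqrt(22).
The radius of convergence is the smallest modulus among the singular points: (2/11)*sqrt(22).
The factor v**2 - 5*v/4 + 8/11 splits as (v - a)(v - a') with a = (5/8) - ((1/88)*sqrt(2607))*i, a' = (5/8) + ((1/88)*sqrt(2607))*i. At the order-3 pole a set g(v) = (v - a)^3*f(v) = [-35] / (v - a')^3.
Order-3 pole: residue = g''(a)/2; g''((5/8) - ((1/88)*sqrt(2607))*i) = -((17346560/4437351)*sqrt(2607))*i, so the residue is -((8673280/4437351)*sqrt(2607))*i.
The factor v**2 - 5*v/4 + 8/11 splits as (v - a)(v - a') with a = (5/8) + ((1/88)*sqrt(2607))*i, a' = (5/8) - ((1/88)*sqrt(2607))*i. At the order-3 pole a set g(v) = (v - a)^3*f(v) = [-35] / (v - a')^3.
Order-3 pole: residue = g''(a)/2; g''((5/8) + ((1/88)*sqrt(2607))*i) = ((17346560/4437351)*sqrt(2607))*i, so the residue is ((8673280/4437351)*sqrt(2607))*i.
List the singular points by increasing real part (a conjugate pair: the negative imaginary part first).

Radius of convergence at 0: (2/11)*sqrt(22).
At (5/8) - ((1/88)*sqrt(2607))*i: a pole of order 3; residue -((8673280/4437351)*sqrt(2607))*i.
At (5/8) + ((1/88)*sqrt(2607))*i: a pole of order 3; residue ((8673280/4437351)*sqrt(2607))*i.


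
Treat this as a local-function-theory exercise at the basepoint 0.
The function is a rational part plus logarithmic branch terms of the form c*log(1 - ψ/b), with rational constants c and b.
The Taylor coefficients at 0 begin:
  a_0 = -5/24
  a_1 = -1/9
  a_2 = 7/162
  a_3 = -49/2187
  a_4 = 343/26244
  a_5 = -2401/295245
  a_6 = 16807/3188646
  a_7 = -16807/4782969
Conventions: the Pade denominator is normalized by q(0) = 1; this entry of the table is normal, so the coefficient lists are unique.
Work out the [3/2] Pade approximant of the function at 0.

Taylor coefficients needed (read off): a_0 = -5/24, a_1 = -1/9, a_2 = 7/162, a_3 = -49/2187, a_4 = 343/26244, a_5 = -2401/295245.
Write the denominator as Q(ψ) = 1 + q1*ψ + q2*ψ^2. Requiring Q*f - P = O(ψ^6) with deg P <= 3 kills the coefficients of ψ^4..ψ^5 in Q*f:
  ψ^4: a_4 + q1*a_3 + q2*a_2 = 0, i.e. 343/26244 + (-49/2187)*q1 + (7/162)*q2 = 0.
  ψ^5: a_5 + q1*a_4 + q2*a_3 = 0, i.e. -2401/295245 + (343/26244)*q1 + (-49/2187)*q2 = 0.
Solving this linear system: q1 = 14/15, q2 = 49/270.
The numerator is Q*f truncated at degree 3: P0 = a_0 = -5/24; P1 = a_1 + q1*a_0 = -11/36; P2 = a_2 + q1*a_1 + q2*a_0 = -637/6480; P3 = a_3 + q1*a_2 + q2*a_1 = -49/21870.

The Pade approximant has numerator coefficients [-5/24, -11/36, -637/6480, -49/21870]; denominator coefficients [1, 14/15, 49/270].


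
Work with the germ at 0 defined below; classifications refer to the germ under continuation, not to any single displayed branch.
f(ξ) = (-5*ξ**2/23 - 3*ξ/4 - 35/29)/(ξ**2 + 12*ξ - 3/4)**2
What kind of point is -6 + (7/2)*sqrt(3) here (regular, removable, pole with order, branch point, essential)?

The denominator factor ξ**2 + 12*ξ - 3/4 vanishes at -6 + (7/2)*sqrt(3) and appears to the power 2; the numerator there equals -33409/2668 + (1197/184)*sqrt(3), nonzero, and no other factor vanishes.
Hence a pole whose order is the multiplicity, 2.

The point is a pole of order 2.


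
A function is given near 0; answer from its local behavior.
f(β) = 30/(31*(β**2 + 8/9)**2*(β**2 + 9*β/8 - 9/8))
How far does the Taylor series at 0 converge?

Denominator factor (β**2 + 9*β/8 - 9/8): discriminant 369/64, real irrational roots -9/16 + (3/16)*sqrt(41) and -9/16 - (3/16)*sqrt(41); poles of order 1, moduli -9/16 + (3/16)*sqrt(41) and 9/16 + (3/16)*sqrt(41).
Denominator factor (β**2 + 8/9)^2: discriminant -32/9, complex-conjugate roots ((2/3)*sqrt(2))*i and -((2/3)*sqrt(2))*i; poles of order 2, moduli (2/3)*sqrt(2) and (2/3)*sqrt(2).
The radius of convergence is the smallest modulus among the singular points: -9/16 + (3/16)*sqrt(41).

The radius of convergence is -9/16 + (3/16)*sqrt(41).


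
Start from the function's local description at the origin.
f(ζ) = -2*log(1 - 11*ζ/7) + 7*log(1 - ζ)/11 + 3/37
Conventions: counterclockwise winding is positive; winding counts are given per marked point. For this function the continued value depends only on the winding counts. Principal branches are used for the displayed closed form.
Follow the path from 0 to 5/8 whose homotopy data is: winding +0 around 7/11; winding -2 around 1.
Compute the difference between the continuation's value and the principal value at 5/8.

Continued minus principal equals -(28/11)*pi*i.

The rational part is single-valued and drops out of the difference; each branch term changes only by its own monodromy.
(7/11)*log(1 - ζ/(1)): each positive loop around 1 adds 2*pi*i to the log, so winding -2 contributes (7/11)*(-2)*2*pi*i = -(28/11)*pi*i.
(-2)*log(1 - ζ/(7/11)): winding 0 around 7/11, so this term returns to its principal value, contribution 0.
Summing the contributions at ζ = 5/8 gives -(28/11)*pi*i.


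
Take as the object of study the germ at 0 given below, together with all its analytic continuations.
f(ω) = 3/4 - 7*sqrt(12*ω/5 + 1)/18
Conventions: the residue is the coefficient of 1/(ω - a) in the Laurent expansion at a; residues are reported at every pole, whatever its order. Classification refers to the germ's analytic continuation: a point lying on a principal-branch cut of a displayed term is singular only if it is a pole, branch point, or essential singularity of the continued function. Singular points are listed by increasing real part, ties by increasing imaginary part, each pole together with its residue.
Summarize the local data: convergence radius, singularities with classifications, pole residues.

Radius of convergence at 0: 5/12.
At -5/12: an algebraic (square-root) branch point.

Branch term (-7/18)*sqrt(1 - ω/(-5/12)): its argument vanishes at ω = -5/12, a square-root branch point, modulus 5/12.
The radius of convergence is the smallest modulus among the singular points: 5/12.


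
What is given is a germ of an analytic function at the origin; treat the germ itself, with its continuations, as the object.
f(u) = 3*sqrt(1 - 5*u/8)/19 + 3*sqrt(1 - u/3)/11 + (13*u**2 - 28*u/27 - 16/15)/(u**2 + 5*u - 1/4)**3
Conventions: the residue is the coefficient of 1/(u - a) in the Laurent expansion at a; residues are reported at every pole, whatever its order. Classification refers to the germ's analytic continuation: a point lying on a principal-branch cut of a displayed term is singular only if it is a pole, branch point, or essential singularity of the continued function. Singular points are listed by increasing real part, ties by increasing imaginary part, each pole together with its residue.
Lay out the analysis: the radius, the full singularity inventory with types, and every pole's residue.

Radius of convergence at 0: -5/2 + (1/2)*sqrt(26).
At -5/2 - (1/2)*sqrt(26): a pole of order 3; residue -(29489/1581840)*sqrt(26).
At -5/2 + (1/2)*sqrt(26): a pole of order 3; residue (29489/1581840)*sqrt(26).
At 8/5: an algebraic (square-root) branch point.
At 3: an algebraic (square-root) branch point.


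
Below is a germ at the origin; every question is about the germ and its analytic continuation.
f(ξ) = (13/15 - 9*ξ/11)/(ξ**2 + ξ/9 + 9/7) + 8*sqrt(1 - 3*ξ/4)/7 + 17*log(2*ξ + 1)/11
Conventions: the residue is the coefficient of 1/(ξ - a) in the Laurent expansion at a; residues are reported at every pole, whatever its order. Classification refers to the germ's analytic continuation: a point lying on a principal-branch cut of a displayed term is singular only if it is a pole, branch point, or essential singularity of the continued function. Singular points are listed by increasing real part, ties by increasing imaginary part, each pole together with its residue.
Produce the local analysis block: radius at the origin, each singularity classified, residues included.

Denominator factor (ξ**2 + ξ/9 + 9/7): discriminant -2909/567, complex-conjugate roots (-1/18) + ((1/126)*sqrt(20363))*i and (-1/18) - ((1/126)*sqrt(20363))*i; poles of order 1, moduli (3/7)*sqrt(7) and (3/7)*sqrt(7).
Branch term (8/7)*sqrt(1 - ξ/(4/3)): its argument vanishes at ξ = 4/3, a square-root branch point, modulus 4/3.
Branch term (17/11)*log(1 - ξ/(-1/2)): its argument vanishes at ξ = -1/2, a logarithmic branch point, modulus 1/2.
The radius of convergence is the smallest modulus among the singular points: 1/2.
The branch terms are analytic at (-1/18) - ((1/126)*sqrt(20363))*i and contribute nothing to the residue; only the rational part matters.
The factor ξ**2 + ξ/9 + 9/7 splits as (ξ - a)(ξ - a') with a = (-1/18) - ((1/126)*sqrt(20363))*i, a' = (-1/18) + ((1/126)*sqrt(20363))*i. At the order-1 pole a set g(ξ) = (ξ - a)*(rational part) = [13/15 - 9*ξ/11] / (ξ - a').
Simple pole: residue = g(a) at a = (-1/18) - ((1/126)*sqrt(20363))*i, which is (-9/22) + ((903/319990)*sqrt(20363))*i.
The branch terms are analytic at (-1/18) + ((1/126)*sqrt(20363))*i and contribute nothing to the residue; only the rational part matters.
The factor ξ**2 + ξ/9 + 9/7 splits as (ξ - a)(ξ - a') with a = (-1/18) + ((1/126)*sqrt(20363))*i, a' = (-1/18) - ((1/126)*sqrt(20363))*i. At the order-1 pole a set g(ξ) = (ξ - a)*(rational part) = [13/15 - 9*ξ/11] / (ξ - a').
Simple pole: residue = g(a) at a = (-1/18) + ((1/126)*sqrt(20363))*i, which is (-9/22) - ((903/319990)*sqrt(20363))*i.
List the singular points by increasing real part (a conjugate pair: the negative imaginary part first).

Radius of convergence at 0: 1/2.
At -1/2: a logarithmic branch point.
At (-1/18) - ((1/126)*sqrt(20363))*i: a pole of order 1; residue (-9/22) + ((903/319990)*sqrt(20363))*i.
At (-1/18) + ((1/126)*sqrt(20363))*i: a pole of order 1; residue (-9/22) - ((903/319990)*sqrt(20363))*i.
At 4/3: an algebraic (square-root) branch point.


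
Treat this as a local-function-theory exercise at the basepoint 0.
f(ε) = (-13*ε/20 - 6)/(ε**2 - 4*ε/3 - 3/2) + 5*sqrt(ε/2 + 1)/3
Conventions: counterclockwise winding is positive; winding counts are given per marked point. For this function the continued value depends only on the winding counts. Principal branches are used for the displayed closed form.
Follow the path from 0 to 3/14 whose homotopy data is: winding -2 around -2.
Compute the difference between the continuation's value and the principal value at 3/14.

The rational part is single-valued and drops out of the difference; each branch term changes only by its own monodromy.
(5/3)*sqrt(1 - ε/(-2)): winding -2 is even, the square root returns to the same sheet, contribution 0.
Summing the contributions at ε = 3/14 gives 0.

Continued minus principal equals 0.


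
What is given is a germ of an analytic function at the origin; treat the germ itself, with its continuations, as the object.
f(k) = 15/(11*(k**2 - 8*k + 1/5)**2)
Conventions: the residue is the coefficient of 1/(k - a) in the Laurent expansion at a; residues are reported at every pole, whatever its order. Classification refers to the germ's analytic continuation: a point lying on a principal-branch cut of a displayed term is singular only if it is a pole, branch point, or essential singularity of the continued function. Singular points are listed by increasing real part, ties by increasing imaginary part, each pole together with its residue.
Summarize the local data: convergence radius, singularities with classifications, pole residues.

Denominator factor (k**2 - 8*k + 1/5)^2: discriminant 316/5, real irrational roots 4 + (1/5)*sqrt(395) and 4 - (1/5)*sqrt(395); poles of order 2, moduli 4 + (1/5)*sqrt(395) and 4 - (1/5)*sqrt(395).
The radius of convergence is the smallest modulus among the singular points: 4 - (1/5)*sqrt(395).
The factor k**2 - 8*k + 1/5 splits as (k - a)(k - a') with a = 4 - (1/5)*sqrt(395), a' = 4 + (1/5)*sqrt(395). At the order-2 pole a set g(k) = (k - a)^2*f(k) = [15/11] / (k - a')^2.
Order-2 pole: residue = g'(a); g'(4 - (1/5)*sqrt(395)) = (75/274604)*sqrt(395), so the residue is (75/274604)*sqrt(395).
The factor k**2 - 8*k + 1/5 splits as (k - a)(k - a') with a = 4 + (1/5)*sqrt(395), a' = 4 - (1/5)*sqrt(395). At the order-2 pole a set g(k) = (k - a)^2*f(k) = [15/11] / (k - a')^2.
Order-2 pole: residue = g'(a); g'(4 + (1/5)*sqrt(395)) = -(75/274604)*sqrt(395), so the residue is -(75/274604)*sqrt(395).
List the singular points by increasing real part (a conjugate pair: the negative imaginary part first).

Radius of convergence at 0: 4 - (1/5)*sqrt(395).
At 4 - (1/5)*sqrt(395): a pole of order 2; residue (75/274604)*sqrt(395).
At 4 + (1/5)*sqrt(395): a pole of order 2; residue -(75/274604)*sqrt(395).


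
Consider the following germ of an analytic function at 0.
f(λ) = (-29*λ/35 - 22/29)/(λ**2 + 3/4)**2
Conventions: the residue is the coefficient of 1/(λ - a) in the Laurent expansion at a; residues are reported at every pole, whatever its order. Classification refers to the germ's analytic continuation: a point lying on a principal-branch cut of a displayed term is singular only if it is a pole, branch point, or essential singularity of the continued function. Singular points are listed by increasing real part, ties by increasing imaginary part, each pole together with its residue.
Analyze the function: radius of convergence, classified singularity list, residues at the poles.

Radius of convergence at 0: (1/2)*sqrt(3).
At -((1/2)*sqrt(3))*i: a pole of order 2; residue -((44/261)*sqrt(3))*i.
At ((1/2)*sqrt(3))*i: a pole of order 2; residue ((44/261)*sqrt(3))*i.

Denominator factor (λ**2 + 3/4)^2: discriminant -3, complex-conjugate roots ((1/2)*sqrt(3))*i and -((1/2)*sqrt(3))*i; poles of order 2, moduli (1/2)*sqrt(3) and (1/2)*sqrt(3).
The radius of convergence is the smallest modulus among the singular points: (1/2)*sqrt(3).
The factor λ**2 + 3/4 splits as (λ - a)(λ - a') with a = -((1/2)*sqrt(3))*i, a' = ((1/2)*sqrt(3))*i. At the order-2 pole a set g(λ) = (λ - a)^2*f(λ) = [-29*λ/35 - 22/29] / (λ - a')^2.
Order-2 pole: residue = g'(a); g'(-((1/2)*sqrt(3))*i) = -((44/261)*sqrt(3))*i, so the residue is -((44/261)*sqrt(3))*i.
The factor λ**2 + 3/4 splits as (λ - a)(λ - a') with a = ((1/2)*sqrt(3))*i, a' = -((1/2)*sqrt(3))*i. At the order-2 pole a set g(λ) = (λ - a)^2*f(λ) = [-29*λ/35 - 22/29] / (λ - a')^2.
Order-2 pole: residue = g'(a); g'(((1/2)*sqrt(3))*i) = ((44/261)*sqrt(3))*i, so the residue is ((44/261)*sqrt(3))*i.
List the singular points by increasing real part (a conjugate pair: the negative imaginary part first).


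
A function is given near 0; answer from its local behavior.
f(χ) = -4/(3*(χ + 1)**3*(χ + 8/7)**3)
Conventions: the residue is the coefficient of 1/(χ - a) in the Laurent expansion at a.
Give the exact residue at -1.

The residue is -134456.

At the order-3 pole -1 set g(χ) = (χ - (-1))^3*f(χ) = -4/(3*(χ + 8/7)**3).
Order-3 pole: residue = g''(a)/2; g''(-1) = -268912, so the residue is -134456.


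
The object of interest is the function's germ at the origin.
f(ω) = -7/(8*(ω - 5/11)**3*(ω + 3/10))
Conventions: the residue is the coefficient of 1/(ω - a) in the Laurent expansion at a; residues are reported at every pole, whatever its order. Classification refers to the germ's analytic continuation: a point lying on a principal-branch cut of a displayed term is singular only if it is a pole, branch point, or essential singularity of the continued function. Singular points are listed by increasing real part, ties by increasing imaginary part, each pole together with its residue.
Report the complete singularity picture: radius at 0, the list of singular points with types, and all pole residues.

Denominator factor (ω - 5/11)^3: pole of order 3 at 5/11, modulus 5/11.
Denominator factor (ω + 3/10): pole of order 1 at -3/10, modulus 3/10.
The radius of convergence is the smallest modulus among the singular points: 3/10.
At the order-1 pole -3/10 set g(ω) = (ω - (-3/10))*f(ω) = -7/(8*(ω - 5/11)**3).
Simple pole: residue = g(a) at a = -3/10, which is 1164625/571787.
At the order-3 pole 5/11 set g(ω) = (ω - (5/11))^3*f(ω) = -7/(8*(ω + 3/10)).
Order-3 pole: residue = g''(a)/2; g''(5/11) = -2329250/571787, so the residue is -1164625/571787.
List the singular points by increasing real part (a conjugate pair: the negative imaginary part first).

Radius of convergence at 0: 3/10.
At -3/10: a pole of order 1; residue 1164625/571787.
At 5/11: a pole of order 3; residue -1164625/571787.


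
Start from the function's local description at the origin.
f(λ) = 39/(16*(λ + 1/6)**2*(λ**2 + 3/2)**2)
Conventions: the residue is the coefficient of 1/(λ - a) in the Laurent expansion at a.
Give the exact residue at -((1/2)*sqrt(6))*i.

The factor λ**2 + 3/2 splits as (λ - a)(λ - a') with a = -((1/2)*sqrt(6))*i, a' = ((1/2)*sqrt(6))*i. At the order-2 pole a set g(λ) = (λ - a)^2*f(λ) = [39/(16*(λ + 1/6)**2)] / (λ - a')^2.
Order-2 pole: residue = g'(a); g'(-((1/2)*sqrt(6))*i) = (-37908/166375) - ((328497/1331000)*sqrt(6))*i, so the residue is (-37908/166375) - ((328497/1331000)*sqrt(6))*i.

The residue is (-37908/166375) - ((328497/1331000)*sqrt(6))*i.


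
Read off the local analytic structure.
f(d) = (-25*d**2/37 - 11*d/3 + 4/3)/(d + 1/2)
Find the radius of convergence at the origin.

Denominator factor (d + 1/2): pole of order 1 at -1/2, modulus 1/2.
The radius of convergence is the smallest modulus among the singular points: 1/2.

The radius of convergence is 1/2.


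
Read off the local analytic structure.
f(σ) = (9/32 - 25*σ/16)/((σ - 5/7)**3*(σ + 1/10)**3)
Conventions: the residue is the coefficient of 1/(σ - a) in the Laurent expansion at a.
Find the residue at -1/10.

The residue is 667778125/200564019.

At the order-3 pole -1/10 set g(σ) = (σ - (-1/10))^3*f(σ) = (9/32 - 25*σ/16)/(σ - 5/7)**3.
Order-3 pole: residue = g''(a)/2; g''(-1/10) = 1335556250/200564019, so the residue is 667778125/200564019.


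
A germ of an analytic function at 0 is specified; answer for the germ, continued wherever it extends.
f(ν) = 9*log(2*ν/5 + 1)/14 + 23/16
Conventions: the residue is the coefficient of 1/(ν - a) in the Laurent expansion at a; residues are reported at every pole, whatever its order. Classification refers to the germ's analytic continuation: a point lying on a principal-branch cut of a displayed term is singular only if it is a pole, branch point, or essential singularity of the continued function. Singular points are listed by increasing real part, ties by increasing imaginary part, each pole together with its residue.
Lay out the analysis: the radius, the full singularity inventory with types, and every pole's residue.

Radius of convergence at 0: 5/2.
At -5/2: a logarithmic branch point.

Branch term (9/14)*log(1 - ν/(-5/2)): its argument vanishes at ν = -5/2, a logarithmic branch point, modulus 5/2.
The radius of convergence is the smallest modulus among the singular points: 5/2.
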